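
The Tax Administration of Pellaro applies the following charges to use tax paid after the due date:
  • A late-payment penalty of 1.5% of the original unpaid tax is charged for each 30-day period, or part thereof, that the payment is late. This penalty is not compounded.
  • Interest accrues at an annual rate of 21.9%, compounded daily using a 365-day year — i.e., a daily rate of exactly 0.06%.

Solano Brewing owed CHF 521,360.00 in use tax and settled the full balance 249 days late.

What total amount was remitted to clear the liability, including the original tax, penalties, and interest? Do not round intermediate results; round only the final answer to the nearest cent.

Penalty periods: ⌈249/30⌉ = 9; penalty = 9 × 1.5% × CHF 521,360.00 = CHF 70,383.60
Interest: CHF 521,360.00 × ((1 + 0.0006)^249 − 1) = CHF 521,360.00 × 0.16108533… = CHF 83,983.4482…
Total = CHF 521,360.00 + CHF 70,383.6000 + CHF 83,983.4482… = CHF 675,727.05

CHF 675,727.05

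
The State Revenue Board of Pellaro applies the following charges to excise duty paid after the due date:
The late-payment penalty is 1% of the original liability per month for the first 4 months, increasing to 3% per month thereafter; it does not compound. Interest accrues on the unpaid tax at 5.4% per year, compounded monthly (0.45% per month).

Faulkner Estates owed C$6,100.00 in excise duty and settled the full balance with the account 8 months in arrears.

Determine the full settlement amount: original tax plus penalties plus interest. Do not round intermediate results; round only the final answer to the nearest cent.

Penalty, months 1–4: 4 × 1% × C$6,100.00 = C$244.00
Penalty, months 5–8: 4 × 3% × C$6,100.00 = C$732.00
Interest: C$6,100.00 × ((1 + 0.0045)^8 − 1) = C$6,100.00 × 0.0365721… = C$223.0900…
Total = C$6,100.00 + C$976.0000 + C$223.0900… = C$7,299.09

C$7,299.09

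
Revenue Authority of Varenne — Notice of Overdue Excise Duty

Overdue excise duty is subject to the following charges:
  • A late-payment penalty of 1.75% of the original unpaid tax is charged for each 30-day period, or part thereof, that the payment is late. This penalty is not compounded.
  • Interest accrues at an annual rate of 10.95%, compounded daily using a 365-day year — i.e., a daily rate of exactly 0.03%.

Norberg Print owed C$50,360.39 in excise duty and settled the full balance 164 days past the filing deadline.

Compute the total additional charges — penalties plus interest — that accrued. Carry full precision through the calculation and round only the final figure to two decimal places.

C$7,827.15

Penalty periods: ⌈164/30⌉ = 6; penalty = 6 × 1.75% × C$50,360.39 = C$5,287.84…
Interest: C$50,360.39 × ((1 + 0.0003)^164 − 1) = C$50,360.39 × 0.05042267… = C$2,539.3051…
Penalties + interest = C$5,287.8410… + C$2,539.3051… = C$7,827.15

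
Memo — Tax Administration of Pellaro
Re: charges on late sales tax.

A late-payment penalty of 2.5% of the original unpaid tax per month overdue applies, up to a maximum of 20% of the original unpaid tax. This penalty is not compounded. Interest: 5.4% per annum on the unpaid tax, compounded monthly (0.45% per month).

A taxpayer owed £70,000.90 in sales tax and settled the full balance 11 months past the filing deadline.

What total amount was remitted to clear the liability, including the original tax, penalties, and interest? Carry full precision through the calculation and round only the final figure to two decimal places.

£87,545.15

Penalty (uncapped): 11 × 2.5% × £70,000.90 = £19,250.25…; cap = 20% × £70,000.90 = £14,000.18 → penalty = £14,000.18
Interest: £70,000.90 × ((1 + 0.0045)^11 − 1) = £70,000.90 × 0.0506289… = £3,544.0701…
Total = £70,000.90 + £14,000.1800 + £3,544.0701… = £87,545.15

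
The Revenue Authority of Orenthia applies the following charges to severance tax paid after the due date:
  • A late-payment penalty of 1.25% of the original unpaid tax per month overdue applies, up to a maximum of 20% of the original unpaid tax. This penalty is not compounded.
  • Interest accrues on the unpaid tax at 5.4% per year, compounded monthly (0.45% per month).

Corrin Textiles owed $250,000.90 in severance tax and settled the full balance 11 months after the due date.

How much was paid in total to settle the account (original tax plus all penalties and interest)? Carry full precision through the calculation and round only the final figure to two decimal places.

$297,033.30

Penalty: 11 × 1.25% × $250,000.90 = $34,375.12… (below the 20% cap of $50,000.18)
Interest: $250,000.90 × ((1 + 0.0045)^11 − 1) = $250,000.90 × 0.0506289… = $12,657.2760…
Total = $250,000.90 + $34,375.1238… + $12,657.2760… = $297,033.30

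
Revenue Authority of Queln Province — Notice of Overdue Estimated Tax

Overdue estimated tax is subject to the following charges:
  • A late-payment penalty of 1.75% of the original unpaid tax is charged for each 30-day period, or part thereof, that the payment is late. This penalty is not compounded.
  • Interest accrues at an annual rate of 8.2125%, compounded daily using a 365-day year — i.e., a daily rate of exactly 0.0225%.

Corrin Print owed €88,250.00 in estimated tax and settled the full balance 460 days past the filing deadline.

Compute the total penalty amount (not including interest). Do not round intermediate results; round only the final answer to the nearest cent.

€24,710.00

Penalty periods: ⌈460/30⌉ = 16; penalty = 16 × 1.75% × €88,250.00 = €24,710.00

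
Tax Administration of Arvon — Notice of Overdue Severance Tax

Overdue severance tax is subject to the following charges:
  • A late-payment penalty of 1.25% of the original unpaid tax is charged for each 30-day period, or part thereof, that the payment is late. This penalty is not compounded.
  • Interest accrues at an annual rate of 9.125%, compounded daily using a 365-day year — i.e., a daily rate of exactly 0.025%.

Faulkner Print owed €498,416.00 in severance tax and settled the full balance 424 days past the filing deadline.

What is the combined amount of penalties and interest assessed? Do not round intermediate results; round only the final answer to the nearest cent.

€149,179.47

Penalty periods: ⌈424/30⌉ = 15; penalty = 15 × 1.25% × €498,416.00 = €93,453.00
Interest: €498,416.00 × ((1 + 0.00025)^424 − 1) = €498,416.00 × 0.11180715… = €55,726.4712…
Penalties + interest = €93,453.0000 + €55,726.4712… = €149,179.47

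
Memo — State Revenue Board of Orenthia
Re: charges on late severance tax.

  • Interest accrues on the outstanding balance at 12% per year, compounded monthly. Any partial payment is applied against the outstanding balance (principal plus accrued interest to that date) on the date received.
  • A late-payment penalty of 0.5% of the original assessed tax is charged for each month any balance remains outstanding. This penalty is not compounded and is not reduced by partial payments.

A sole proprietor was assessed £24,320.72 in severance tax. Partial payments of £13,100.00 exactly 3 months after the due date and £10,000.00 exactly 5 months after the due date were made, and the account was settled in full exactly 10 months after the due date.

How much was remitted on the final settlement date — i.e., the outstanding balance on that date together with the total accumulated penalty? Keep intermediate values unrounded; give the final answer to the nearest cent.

£3,526.17

Monthly rate = 12% ÷ 12 = 1%
Balance at month 3: £24,320.7200 × (1 + 0.01)^3 = £25,057.6621…
After £13,100.00 payment: £25,057.6621… − £13,100.00 = £11,957.6621…
Balance at month 5: £11,957.6621… × (1 + 0.01)^2 = £12,198.0111…
After £10,000.00 payment: £12,198.0111… − £10,000.00 = £2,198.0111…
Balance at month 10: £2,198.0111… × (1 + 0.01)^5 = £2,310.1318…
Penalty: 10 × 0.5% × £24,320.72 = £1,216.04…
Final settlement = outstanding balance + penalty = £2,310.1318… + £1,216.04… = £3,526.17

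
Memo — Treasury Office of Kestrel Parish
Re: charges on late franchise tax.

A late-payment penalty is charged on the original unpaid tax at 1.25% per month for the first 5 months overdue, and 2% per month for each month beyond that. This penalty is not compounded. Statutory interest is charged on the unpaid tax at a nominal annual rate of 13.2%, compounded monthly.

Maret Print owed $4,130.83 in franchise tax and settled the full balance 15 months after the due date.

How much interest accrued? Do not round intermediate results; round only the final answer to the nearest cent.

Interest (13.2%/yr ÷ 12 = 1.1%/month): $4,130.83 × ((1 + 0.011)^15 − 1) = $736.6554…

$736.66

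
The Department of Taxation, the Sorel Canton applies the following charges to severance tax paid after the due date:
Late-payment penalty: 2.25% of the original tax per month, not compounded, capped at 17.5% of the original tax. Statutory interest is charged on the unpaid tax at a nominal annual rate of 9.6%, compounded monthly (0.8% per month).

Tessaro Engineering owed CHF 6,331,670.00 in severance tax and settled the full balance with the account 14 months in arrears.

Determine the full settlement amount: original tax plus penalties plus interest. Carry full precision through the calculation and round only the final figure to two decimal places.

Penalty (uncapped): 14 × 2.25% × CHF 6,331,670.00 = CHF 1,994,476.05; cap = 17.5% × CHF 6,331,670.00 = CHF 1,108,042.25 → penalty = CHF 1,108,042.25
Interest: CHF 6,331,670.00 × ((1 + 0.008)^14 − 1) = CHF 6,331,670.00 × 0.1180145… = CHF 747,229.0876…
Total = CHF 6,331,670.00 + CHF 1,108,042.2500 + CHF 747,229.0876… = CHF 8,186,941.34

CHF 8,186,941.34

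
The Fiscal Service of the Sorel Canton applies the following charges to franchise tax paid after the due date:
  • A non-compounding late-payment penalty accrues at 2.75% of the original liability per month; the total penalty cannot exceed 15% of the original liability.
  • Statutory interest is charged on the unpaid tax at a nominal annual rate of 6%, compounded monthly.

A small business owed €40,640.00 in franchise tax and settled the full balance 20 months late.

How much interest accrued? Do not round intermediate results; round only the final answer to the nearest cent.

Interest (6%/yr ÷ 12 = 0.5%/month): €40,640.00 × ((1 + 0.005)^20 − 1) = €4,262.9563…

€4,262.96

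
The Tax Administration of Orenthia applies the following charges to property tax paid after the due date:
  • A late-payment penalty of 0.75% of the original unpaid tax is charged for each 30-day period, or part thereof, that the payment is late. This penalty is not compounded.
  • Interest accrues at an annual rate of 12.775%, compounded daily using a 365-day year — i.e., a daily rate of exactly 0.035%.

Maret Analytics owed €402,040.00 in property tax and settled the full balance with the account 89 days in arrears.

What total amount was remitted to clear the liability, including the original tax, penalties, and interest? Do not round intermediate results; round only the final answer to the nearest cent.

Penalty periods: ⌈89/30⌉ = 3; penalty = 3 × 0.75% × €402,040.00 = €9,045.90
Interest: €402,040.00 × ((1 + 0.00035)^89 − 1) = €402,040.00 × 0.03163462… = €12,718.3810…
Total = €402,040.00 + €9,045.9000 + €12,718.3810… = €423,804.28

€423,804.28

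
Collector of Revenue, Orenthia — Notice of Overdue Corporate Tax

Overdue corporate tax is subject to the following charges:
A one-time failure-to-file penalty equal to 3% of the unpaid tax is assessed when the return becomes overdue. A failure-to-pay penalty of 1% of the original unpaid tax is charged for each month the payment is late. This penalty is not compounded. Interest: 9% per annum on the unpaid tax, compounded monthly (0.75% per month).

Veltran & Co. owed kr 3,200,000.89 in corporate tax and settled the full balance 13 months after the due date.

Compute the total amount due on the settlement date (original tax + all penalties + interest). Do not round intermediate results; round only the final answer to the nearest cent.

kr 4,038,434.56

Failure-to-file penalty: 3% × kr 3,200,000.89 = kr 96,000.03…
Failure-to-pay penalty: 13 × 1% × kr 3,200,000.89 = kr 416,000.12…
Interest: kr 3,200,000.89 × ((1 + 0.0075)^13 − 1) = kr 3,200,000.89 × 0.1020104… = kr 326,433.5289…
Total = kr 3,200,000.89 + kr 512,000.1424 + kr 326,433.5289… = kr 4,038,434.56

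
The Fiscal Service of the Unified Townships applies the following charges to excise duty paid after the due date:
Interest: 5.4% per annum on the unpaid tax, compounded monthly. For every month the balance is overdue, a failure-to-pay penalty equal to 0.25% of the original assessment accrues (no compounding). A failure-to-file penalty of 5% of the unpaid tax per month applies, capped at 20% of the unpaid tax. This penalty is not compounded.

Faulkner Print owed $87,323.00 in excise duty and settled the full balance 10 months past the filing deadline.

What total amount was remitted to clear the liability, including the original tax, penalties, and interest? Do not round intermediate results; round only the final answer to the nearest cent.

$110,980.75

Failure-to-file: 10 × 5% × $87,323.00 = $43,661.50, capped at 20% × $87,323.00 = $17,464.60
Failure-to-pay penalty = 0.25% × $87,323.00 × 10 mo = $2,183.08…
Interest (5.4%/yr ÷ 12 = 0.45%/month): $87,323.00 × ((1 + 0.0045)^10 − 1) = $4,010.0705…
Total = $87,323.00 + $19,647.6750 + $4,010.0705… = $110,980.75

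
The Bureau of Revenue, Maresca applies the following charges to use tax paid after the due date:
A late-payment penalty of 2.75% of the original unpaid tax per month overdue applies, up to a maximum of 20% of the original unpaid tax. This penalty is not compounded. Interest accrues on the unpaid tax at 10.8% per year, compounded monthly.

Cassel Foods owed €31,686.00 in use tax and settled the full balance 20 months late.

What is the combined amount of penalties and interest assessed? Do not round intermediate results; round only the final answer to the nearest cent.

€12,555.70

Penalty (uncapped): 20 × 2.75% × €31,686.00 = €17,427.30; cap = 20% × €31,686.00 = €6,337.20 → penalty = €6,337.20
Interest (10.8%/yr ÷ 12 = 0.9%/month): €31,686.00 × ((1 + 0.009)^20 − 1) = €6,218.4974…
Penalties + interest = €6,337.2000 + €6,218.4974… = €12,555.70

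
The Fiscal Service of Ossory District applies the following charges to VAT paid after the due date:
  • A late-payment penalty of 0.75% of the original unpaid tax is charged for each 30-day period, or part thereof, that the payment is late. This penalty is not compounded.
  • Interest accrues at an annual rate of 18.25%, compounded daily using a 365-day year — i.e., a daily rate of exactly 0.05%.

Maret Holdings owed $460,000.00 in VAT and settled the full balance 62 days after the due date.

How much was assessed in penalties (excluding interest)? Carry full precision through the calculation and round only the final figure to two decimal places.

Penalty periods: ⌈62/30⌉ = 3; penalty = 3 × 0.75% × $460,000.00 = $10,350.00

$10,350.00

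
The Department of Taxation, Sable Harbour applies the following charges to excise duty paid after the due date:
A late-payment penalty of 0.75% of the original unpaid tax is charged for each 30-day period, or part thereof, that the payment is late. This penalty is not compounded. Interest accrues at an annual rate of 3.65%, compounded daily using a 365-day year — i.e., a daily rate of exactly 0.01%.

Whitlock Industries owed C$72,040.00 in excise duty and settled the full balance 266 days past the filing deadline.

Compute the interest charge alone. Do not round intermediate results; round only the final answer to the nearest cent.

C$1,941.88

Interest: C$72,040.00 × ((1 + 0.0001)^266 − 1) = C$72,040.00 × 0.02695557… = C$1,941.8794…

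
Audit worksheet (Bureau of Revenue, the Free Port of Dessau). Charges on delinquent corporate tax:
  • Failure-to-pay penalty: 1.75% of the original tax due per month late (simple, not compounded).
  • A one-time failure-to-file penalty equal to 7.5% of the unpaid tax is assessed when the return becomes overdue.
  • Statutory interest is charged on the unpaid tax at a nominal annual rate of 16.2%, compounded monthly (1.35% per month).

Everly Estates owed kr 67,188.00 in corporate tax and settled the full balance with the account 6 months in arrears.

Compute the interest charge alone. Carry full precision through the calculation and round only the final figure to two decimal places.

kr 5,629.24

Interest: kr 67,188.00 × ((1 + 0.0135)^6 − 1) = kr 67,188.00 × 0.0837835… = kr 5,629.2430…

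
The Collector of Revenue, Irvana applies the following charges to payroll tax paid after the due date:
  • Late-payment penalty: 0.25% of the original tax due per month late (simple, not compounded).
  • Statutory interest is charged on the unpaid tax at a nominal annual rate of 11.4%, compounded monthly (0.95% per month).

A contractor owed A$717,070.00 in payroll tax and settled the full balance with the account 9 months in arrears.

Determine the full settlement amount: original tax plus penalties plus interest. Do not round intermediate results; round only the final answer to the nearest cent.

A$796,895.71

Late-payment penalty: 9 × 0.25% × A$717,070.00 = A$16,134.08…
Interest: A$717,070.00 × ((1 + 0.0095)^9 − 1) = A$717,070.00 × 0.0888221… = A$63,691.6314…
Total = A$717,070.00 + A$16,134.0750 + A$63,691.6314… = A$796,895.71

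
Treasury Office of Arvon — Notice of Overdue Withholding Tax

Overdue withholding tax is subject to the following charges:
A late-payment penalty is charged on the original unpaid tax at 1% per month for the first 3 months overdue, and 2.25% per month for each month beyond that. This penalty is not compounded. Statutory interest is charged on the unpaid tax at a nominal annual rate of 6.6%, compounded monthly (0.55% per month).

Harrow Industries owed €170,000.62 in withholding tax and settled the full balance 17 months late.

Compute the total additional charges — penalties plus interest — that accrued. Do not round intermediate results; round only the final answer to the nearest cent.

€75,264.26

Penalty, months 1–3: 3 × 1% × €170,000.62 = €5,100.02…
Penalty, months 4–17: 14 × 2.25% × €170,000.62 = €53,550.20…
Interest: €170,000.62 × ((1 + 0.0055)^17 − 1) = €170,000.62 × 0.0977293… = €16,614.0491…
Penalties + interest = €58,650.2139 + €16,614.0491… = €75,264.26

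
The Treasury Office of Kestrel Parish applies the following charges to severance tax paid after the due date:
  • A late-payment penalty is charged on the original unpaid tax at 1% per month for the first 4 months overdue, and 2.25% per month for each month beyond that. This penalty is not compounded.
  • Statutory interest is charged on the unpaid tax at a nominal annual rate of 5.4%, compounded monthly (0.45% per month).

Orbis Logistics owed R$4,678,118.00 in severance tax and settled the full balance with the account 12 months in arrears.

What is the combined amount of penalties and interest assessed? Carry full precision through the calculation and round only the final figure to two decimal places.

R$1,288,151.38

Penalty, months 1–4: 4 × 1% × R$4,678,118.00 = R$187,124.72
Penalty, months 5–12: 8 × 2.25% × R$4,678,118.00 = R$842,061.24
Interest: R$4,678,118.00 × ((1 + 0.0045)^12 − 1) = R$4,678,118.00 × 0.0553568… = R$258,965.4177…
Penalties + interest = R$1,029,185.9600 + R$258,965.4177… = R$1,288,151.38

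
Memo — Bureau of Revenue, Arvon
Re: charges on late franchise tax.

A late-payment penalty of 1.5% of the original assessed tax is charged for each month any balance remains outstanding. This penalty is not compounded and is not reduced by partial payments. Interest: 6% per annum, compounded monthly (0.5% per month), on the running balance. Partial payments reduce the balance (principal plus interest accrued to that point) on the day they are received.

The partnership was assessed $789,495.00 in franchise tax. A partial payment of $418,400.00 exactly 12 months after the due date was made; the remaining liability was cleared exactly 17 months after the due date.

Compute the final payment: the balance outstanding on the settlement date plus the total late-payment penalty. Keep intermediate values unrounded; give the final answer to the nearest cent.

$631,710.76

Balance at month 12: $789,495.0000 × (1 + 0.005)^12 = $838,189.3241…
After $418,400.00 payment: $838,189.3241… − $418,400.00 = $419,789.3241…
Balance at month 17: $419,789.3241… × (1 + 0.005)^5 = $430,389.5306…
Penalty: 17 × 1.5% × $789,495.00 = $201,321.23…
Final settlement = outstanding balance + penalty = $430,389.5306… + $201,321.23… = $631,710.76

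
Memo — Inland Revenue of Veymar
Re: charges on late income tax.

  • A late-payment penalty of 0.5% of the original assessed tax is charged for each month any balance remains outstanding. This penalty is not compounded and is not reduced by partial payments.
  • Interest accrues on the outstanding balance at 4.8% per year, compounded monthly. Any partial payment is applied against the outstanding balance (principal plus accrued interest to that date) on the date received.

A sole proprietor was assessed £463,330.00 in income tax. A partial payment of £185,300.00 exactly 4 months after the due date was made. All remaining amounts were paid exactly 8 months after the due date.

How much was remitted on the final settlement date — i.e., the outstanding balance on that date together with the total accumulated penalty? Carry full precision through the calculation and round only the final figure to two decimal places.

Monthly rate = 4.8% ÷ 12 = 0.4%
Balance at month 4: £463,330.0000 × (1 + 0.004)^4 = £470,787.8784…
After £185,300.00 payment: £470,787.8784… − £185,300.00 = £285,487.8784…
Balance at month 8: £285,487.8784… × (1 + 0.004)^4 = £290,083.1645…
Penalty: 8 × 0.5% × £463,330.00 = £18,533.20
Final settlement = outstanding balance + penalty = £290,083.1645… + £18,533.20 = £308,616.36

£308,616.36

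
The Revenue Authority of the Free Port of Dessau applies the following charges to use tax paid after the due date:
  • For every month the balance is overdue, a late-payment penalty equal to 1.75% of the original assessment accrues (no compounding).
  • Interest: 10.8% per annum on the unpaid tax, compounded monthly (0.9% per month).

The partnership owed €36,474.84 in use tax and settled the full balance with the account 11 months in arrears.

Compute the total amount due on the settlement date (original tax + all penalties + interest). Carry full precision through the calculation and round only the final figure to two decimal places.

€47,274.22

Late-payment penalty: 11 × 1.75% × €36,474.84 = €7,021.41…
Interest: €36,474.84 × ((1 + 0.009)^11 − 1) = €36,474.84 × 0.1035775… = €3,777.9719…
Total = €36,474.84 + €7,021.4067 + €3,777.9719… = €47,274.22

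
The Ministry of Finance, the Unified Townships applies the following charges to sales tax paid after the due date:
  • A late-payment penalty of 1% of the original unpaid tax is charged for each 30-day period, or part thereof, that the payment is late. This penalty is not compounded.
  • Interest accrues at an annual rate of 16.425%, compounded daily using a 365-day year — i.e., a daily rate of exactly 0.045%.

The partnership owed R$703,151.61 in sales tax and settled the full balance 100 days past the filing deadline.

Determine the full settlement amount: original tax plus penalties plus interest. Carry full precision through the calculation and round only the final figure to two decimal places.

R$763,634.79

Penalty periods: ⌈100/30⌉ = 4; penalty = 4 × 1% × R$703,151.61 = R$28,126.06…
Interest: R$703,151.61 × ((1 + 0.00045)^100 − 1) = R$703,151.61 × 0.04601727… = R$32,357.1190…
Total = R$703,151.61 + R$28,126.0644 + R$32,357.1190… = R$763,634.79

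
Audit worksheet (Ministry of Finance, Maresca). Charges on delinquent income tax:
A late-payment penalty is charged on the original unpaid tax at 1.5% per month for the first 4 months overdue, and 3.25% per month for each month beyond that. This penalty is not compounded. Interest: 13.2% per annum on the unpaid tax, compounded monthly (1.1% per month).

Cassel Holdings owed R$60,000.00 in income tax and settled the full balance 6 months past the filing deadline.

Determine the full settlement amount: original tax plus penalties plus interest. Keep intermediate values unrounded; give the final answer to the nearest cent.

R$71,570.51

Penalty, months 1–4: 4 × 1.5% × R$60,000.00 = R$3,600.00
Penalty, months 5–6: 2 × 3.25% × R$60,000.00 = R$3,900.00
Interest: R$60,000.00 × ((1 + 0.011)^6 − 1) = R$60,000.00 × 0.0678418… = R$4,070.5104…
Total = R$60,000.00 + R$7,500.0000 + R$4,070.5104… = R$71,570.51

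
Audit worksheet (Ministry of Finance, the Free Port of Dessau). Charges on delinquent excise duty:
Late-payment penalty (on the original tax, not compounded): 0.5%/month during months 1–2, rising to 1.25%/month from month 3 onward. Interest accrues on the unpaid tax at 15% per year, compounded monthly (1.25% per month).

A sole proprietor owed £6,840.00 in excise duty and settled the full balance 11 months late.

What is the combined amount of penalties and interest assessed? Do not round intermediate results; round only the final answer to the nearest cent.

£1,839.44

Penalty, months 1–2: 2 × 0.5% × £6,840.00 = £68.40
Penalty, months 3–11: 9 × 1.25% × £6,840.00 = £769.50
Interest: £6,840.00 × ((1 + 0.0125)^11 − 1) = £6,840.00 × 0.1464242… = £1,001.5416…
Penalties + interest = £837.9000 + £1,001.5416… = £1,839.44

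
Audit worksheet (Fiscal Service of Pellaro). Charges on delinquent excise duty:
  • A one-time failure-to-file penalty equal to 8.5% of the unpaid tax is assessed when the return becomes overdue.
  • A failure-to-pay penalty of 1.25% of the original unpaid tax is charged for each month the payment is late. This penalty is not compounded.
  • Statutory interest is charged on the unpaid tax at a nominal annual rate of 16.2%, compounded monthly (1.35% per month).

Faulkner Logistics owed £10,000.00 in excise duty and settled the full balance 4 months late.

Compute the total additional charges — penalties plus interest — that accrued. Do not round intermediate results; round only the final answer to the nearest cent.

Failure-to-file penalty: 8.5% × £10,000.00 = £850.00
Failure-to-pay penalty: 4 × 1.25% × £10,000.00 = £500.00
Interest: £10,000.00 × ((1 + 0.0135)^4 − 1) = £10,000.00 × 0.0551034… = £551.0337…
Penalties + interest = £1,350.0000 + £551.0337… = £1,901.03

£1,901.03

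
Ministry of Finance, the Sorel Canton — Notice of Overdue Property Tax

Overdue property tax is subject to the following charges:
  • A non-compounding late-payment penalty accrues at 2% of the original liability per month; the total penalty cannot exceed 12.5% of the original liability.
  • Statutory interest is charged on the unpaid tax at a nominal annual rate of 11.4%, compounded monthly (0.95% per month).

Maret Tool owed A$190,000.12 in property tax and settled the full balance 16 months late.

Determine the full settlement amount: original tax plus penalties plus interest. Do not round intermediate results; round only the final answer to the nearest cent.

A$244,781.96

Penalty (uncapped): 16 × 2% × A$190,000.12 = A$60,800.04…; cap = 12.5% × A$190,000.12 = A$23,750.02… → penalty = A$23,750.02…
Interest: A$190,000.12 × ((1 + 0.0095)^16 − 1) = A$190,000.12 × 0.1633253… = A$31,031.8262…
Total = A$190,000.12 + A$23,750.0150 + A$31,031.8262… = A$244,781.96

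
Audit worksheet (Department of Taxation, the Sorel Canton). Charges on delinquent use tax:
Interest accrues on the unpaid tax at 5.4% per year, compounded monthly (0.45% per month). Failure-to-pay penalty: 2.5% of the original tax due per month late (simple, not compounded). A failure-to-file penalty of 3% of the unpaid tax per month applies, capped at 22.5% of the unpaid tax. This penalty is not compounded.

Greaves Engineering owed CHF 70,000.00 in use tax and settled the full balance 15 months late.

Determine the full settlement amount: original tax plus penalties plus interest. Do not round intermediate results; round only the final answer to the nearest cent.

CHF 116,876.78

Failure-to-file: 15 × 3% × CHF 70,000.00 = CHF 31,500.00, capped at 22.5% × CHF 70,000.00 = CHF 15,750.00
Failure-to-pay penalty: 15 × 2.5% × CHF 70,000.00 = CHF 26,250.00
Interest: CHF 70,000.00 × ((1 + 0.0045)^15 − 1) = CHF 70,000.00 × 0.0696683… = CHF 4,876.7794…
Total = CHF 70,000.00 + CHF 42,000.0000 + CHF 4,876.7794… = CHF 116,876.78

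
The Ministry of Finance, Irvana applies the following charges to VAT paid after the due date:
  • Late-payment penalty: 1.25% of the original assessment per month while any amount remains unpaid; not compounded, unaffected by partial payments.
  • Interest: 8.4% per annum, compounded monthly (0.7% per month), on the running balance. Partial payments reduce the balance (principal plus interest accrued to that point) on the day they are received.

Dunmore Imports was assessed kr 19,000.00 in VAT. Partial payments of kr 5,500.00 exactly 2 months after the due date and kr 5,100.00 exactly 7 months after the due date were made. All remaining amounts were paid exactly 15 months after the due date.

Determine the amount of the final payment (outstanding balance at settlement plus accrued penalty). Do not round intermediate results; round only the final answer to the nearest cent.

kr 13,243.52

Balance at month 2: kr 19,000.0000 × (1 + 0.007)^2 = kr 19,266.9310
After kr 5,500.00 payment: kr 19,266.9310 − kr 5,500.00 = kr 13,766.9310
Balance at month 7: kr 13,766.9310 × (1 + 0.007)^5 = kr 14,255.5668…
After kr 5,100.00 payment: kr 14,255.5668… − kr 5,100.00 = kr 9,155.5668…
Balance at month 15: kr 9,155.5668… × (1 + 0.007)^8 = kr 9,681.0174…
Penalty: 15 × 1.25% × kr 19,000.00 = kr 3,562.50
Final settlement = outstanding balance + penalty = kr 9,681.0174… + kr 3,562.50 = kr 13,243.52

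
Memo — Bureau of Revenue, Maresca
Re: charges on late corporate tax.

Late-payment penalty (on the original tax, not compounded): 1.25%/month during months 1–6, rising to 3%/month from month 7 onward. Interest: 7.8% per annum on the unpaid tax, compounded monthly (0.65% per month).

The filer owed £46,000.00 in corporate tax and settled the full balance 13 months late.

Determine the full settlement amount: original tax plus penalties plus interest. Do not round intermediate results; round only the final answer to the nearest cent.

£63,152.27

Penalty, months 1–6: 6 × 1.25% × £46,000.00 = £3,450.00
Penalty, months 7–13: 7 × 3% × £46,000.00 = £9,660.00
Interest: £46,000.00 × ((1 + 0.0065)^13 − 1) = £46,000.00 × 0.0878753… = £4,042.2654…
Total = £46,000.00 + £13,110.0000 + £4,042.2654… = £63,152.27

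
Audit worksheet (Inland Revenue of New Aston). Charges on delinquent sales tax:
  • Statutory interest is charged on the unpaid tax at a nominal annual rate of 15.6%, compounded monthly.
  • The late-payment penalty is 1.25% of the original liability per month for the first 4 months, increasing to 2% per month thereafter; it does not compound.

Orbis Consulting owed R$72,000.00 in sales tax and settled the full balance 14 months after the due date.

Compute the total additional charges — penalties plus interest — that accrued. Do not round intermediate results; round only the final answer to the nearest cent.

R$32,270.98

Penalty, months 1–4: 4 × 1.25% × R$72,000.00 = R$3,600.00
Penalty, months 5–14: 10 × 2% × R$72,000.00 = R$14,400.00
Interest (15.6%/yr ÷ 12 = 1.3%/month): R$72,000.00 × ((1 + 0.013)^14 − 1) = R$14,270.9800…
Penalties + interest = R$18,000.0000 + R$14,270.9800… = R$32,270.98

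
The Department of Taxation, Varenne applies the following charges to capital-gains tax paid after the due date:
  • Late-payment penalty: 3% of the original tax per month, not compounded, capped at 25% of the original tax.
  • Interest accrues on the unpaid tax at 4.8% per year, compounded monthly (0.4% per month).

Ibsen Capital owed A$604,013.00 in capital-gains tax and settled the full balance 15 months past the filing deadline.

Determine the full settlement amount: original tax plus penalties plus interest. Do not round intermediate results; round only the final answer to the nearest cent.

A$792,289.57

Penalty (uncapped): 15 × 3% × A$604,013.00 = A$271,805.85; cap = 25% × A$604,013.00 = A$151,003.25 → penalty = A$151,003.25
Interest: A$604,013.00 × ((1 + 0.004)^15 − 1) = A$604,013.00 × 0.0617095… = A$37,273.3236…
Total = A$604,013.00 + A$151,003.2500 + A$37,273.3236… = A$792,289.57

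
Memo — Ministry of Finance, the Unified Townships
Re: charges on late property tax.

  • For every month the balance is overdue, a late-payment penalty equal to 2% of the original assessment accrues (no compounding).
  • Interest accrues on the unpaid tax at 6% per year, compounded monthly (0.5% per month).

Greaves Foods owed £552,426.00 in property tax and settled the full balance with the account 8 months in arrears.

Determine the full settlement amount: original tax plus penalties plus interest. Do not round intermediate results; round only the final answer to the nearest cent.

Late-payment penalty: 8 × 2% × £552,426.00 = £88,388.16
Interest: £552,426.00 × ((1 + 0.005)^8 − 1) = £552,426.00 × 0.0407070… = £22,487.6294…
Total = £552,426.00 + £88,388.1600 + £22,487.6294… = £663,301.79

£663,301.79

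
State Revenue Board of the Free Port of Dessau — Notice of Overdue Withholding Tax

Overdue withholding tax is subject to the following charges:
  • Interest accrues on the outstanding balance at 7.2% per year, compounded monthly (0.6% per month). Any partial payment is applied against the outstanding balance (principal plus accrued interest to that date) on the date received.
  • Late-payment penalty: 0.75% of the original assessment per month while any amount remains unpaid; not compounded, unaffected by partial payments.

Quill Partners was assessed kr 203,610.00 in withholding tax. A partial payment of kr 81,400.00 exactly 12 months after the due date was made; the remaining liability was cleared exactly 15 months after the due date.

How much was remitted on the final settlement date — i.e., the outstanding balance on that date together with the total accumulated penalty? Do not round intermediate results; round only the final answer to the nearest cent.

kr 162,757.04

Balance at month 12: kr 203,610.0000 × (1 + 0.006)^12 = kr 218,763.5048…
After kr 81,400.00 payment: kr 218,763.5048… − kr 81,400.00 = kr 137,363.5048…
Balance at month 15: kr 137,363.5048… × (1 + 0.006)^3 = kr 139,850.9128…
Penalty: 15 × 0.75% × kr 203,610.00 = kr 22,906.13…
Final settlement = outstanding balance + penalty = kr 139,850.9128… + kr 22,906.13… = kr 162,757.04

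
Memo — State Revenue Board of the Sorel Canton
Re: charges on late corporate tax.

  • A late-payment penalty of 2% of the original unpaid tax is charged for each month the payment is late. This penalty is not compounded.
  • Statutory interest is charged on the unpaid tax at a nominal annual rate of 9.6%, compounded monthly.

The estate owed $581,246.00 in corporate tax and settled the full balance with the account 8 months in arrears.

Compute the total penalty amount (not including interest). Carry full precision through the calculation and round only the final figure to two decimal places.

$92,999.36

Late-payment penalty: 8 × 2% × $581,246.00 = $92,999.36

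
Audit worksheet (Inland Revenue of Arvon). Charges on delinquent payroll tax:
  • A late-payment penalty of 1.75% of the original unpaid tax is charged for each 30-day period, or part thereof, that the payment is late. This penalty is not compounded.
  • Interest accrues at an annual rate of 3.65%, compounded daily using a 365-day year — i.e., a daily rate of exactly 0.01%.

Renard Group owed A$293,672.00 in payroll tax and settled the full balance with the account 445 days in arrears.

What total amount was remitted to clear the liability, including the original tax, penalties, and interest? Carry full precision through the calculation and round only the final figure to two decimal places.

A$384,123.75

Penalty periods: ⌈445/30⌉ = 15; penalty = 15 × 1.75% × A$293,672.00 = A$77,088.90
Interest: A$293,672.00 × ((1 + 0.0001)^445 − 1) = A$293,672.00 × 0.04550265… = A$13,362.8544…
Total = A$293,672.00 + A$77,088.9000 + A$13,362.8544… = A$384,123.75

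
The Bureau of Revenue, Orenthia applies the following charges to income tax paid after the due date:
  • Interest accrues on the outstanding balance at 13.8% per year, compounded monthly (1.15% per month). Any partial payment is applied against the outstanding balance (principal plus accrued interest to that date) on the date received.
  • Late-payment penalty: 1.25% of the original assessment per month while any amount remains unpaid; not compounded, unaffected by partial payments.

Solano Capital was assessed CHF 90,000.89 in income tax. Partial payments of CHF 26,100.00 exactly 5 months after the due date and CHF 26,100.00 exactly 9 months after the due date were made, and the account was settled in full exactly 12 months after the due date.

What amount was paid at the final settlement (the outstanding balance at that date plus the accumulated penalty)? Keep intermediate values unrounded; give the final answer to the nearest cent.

Balance at month 5: CHF 90,000.8900 × (1 + 0.0115)^5 = CHF 95,296.3440…
After CHF 26,100.00 payment: CHF 95,296.3440… − CHF 26,100.00 = CHF 69,196.3440…
Balance at month 9: CHF 69,196.3440… × (1 + 0.0115)^4 = CHF 72,434.7053…
After CHF 26,100.00 payment: CHF 72,434.7053… − CHF 26,100.00 = CHF 46,334.7053…
Balance at month 12: CHF 46,334.7053… × (1 + 0.0115)^3 = CHF 47,951.7064…
Penalty: 12 × 1.25% × CHF 90,000.89 = CHF 13,500.13…
Final settlement = outstanding balance + penalty = CHF 47,951.7064… + CHF 13,500.13… = CHF 61,451.84

CHF 61,451.84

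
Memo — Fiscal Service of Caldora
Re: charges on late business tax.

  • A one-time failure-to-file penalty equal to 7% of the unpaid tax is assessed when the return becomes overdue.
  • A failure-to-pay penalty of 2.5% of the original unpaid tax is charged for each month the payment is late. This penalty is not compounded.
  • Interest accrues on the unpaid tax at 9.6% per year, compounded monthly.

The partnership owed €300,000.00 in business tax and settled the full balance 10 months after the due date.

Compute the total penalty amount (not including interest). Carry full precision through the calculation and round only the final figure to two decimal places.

€96,000.00

Failure-to-file penalty: 7% × €300,000.00 = €21,000.00
Failure-to-pay penalty: 10 × 2.5% × €300,000.00 = €75,000.00
Total penalty = €21,000.00 + €75,000.00 = €96,000.00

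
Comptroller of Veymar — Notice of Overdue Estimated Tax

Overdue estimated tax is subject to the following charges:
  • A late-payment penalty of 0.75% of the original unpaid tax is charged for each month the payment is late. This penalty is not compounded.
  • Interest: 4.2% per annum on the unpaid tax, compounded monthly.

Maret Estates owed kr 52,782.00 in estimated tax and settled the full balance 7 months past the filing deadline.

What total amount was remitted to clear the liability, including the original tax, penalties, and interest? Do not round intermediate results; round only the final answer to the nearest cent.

Late-payment penalty: 7 × 0.75% × kr 52,782.00 = kr 2,771.06…
Interest (4.2%/yr ÷ 12 = 0.35%/month): kr 52,782.00 × ((1 + 0.0035)^7 − 1) = kr 1,306.8167…
Total = kr 52,782.00 + kr 2,771.0550 + kr 1,306.8167… = kr 56,859.87

kr 56,859.87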